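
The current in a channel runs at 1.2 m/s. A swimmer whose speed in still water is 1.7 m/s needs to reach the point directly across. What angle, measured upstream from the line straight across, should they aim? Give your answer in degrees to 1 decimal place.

44.9°

To cancel the current, the upstream component of the swimmer's velocity must equal the flow: 1.7 sin θ = 1.2.
sin θ = 1.2 / 1.7 = 0.7059.
θ = arcsin(0.7059) = 44.901°.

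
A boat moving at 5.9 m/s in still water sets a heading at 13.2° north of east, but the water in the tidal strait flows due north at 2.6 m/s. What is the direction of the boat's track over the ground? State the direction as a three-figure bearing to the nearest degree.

Taking east as x and north as y: velocity relative to the water = (5.744, 1.347) m/s; the water relative to ground = (0.000, 2.600) m/s.
Velocity relative to ground = (5.744, 1.347) + (0.000, 2.600) = (5.744, 3.947) m/s.
Bearing = atan2(5.74, 3.95) = 55.50° clockwise from north.

056°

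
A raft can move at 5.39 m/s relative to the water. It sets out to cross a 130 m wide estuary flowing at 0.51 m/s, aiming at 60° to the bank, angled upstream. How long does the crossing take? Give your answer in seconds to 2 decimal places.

The component of the raft's velocity perpendicular to the bank is 5.39 × sin 60° = 4.668 m/s.
Only the cross-stream component determines the crossing time; the current contributes nothing perpendicular to the bank.
Time = 130 / 4.668 = 27.850 s.

27.85 s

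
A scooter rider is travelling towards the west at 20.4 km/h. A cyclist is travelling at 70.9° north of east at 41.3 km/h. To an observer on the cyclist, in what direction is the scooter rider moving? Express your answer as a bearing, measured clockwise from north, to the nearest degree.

Taking east as x and north as y: scooter rider velocity = (-20.400, 0.000) km/h; cyclist velocity = (13.514, 39.026) km/h.
Velocity of scooter rider relative to cyclist = (-20.400, 0.000) − (13.514, 39.026) = (-33.914, -39.026) km/h.
Bearing = atan2(-33.91, -39.03) = 220.99° clockwise from north.

221°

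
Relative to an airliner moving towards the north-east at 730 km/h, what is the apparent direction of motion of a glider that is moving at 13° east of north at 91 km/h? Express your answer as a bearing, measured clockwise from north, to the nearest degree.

229°

Taking east as x and north as y: glider velocity = (20.471, 88.668) km/h; airliner velocity = (516.188, 516.188) km/h.
Velocity of glider relative to airliner = (20.471, 88.668) − (516.188, 516.188) = (-495.717, -427.520) km/h.
Bearing = atan2(-495.72, -427.52) = 229.22° clockwise from north.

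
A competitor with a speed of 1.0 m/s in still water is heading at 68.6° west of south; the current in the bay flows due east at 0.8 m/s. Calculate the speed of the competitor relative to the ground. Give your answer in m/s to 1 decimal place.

0.4 m/s

Taking east as x and north as y: velocity relative to the water = (-0.931, -0.365) m/s; the water relative to ground = (0.800, 0.000) m/s.
Velocity relative to ground = (-0.931, -0.365) + (0.800, 0.000) = (-0.131, -0.365) m/s.
Speed = |(-0.131, -0.365)| = 0.388 m/s.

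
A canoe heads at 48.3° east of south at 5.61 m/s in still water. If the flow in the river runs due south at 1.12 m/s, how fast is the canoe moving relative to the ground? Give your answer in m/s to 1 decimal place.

6.4 m/s

Taking east as x and north as y: velocity relative to the water = (4.189, -3.732) m/s; the water relative to ground = (0.000, -1.120) m/s.
Velocity relative to ground = (4.189, -3.732) + (0.000, -1.120) = (4.189, -4.852) m/s.
Speed = |(4.189, -4.852)| = 6.410 m/s.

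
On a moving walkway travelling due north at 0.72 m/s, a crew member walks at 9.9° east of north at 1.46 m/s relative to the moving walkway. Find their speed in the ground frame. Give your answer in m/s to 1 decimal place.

Taking east as x and north as y: moving walkway velocity = (0.000, 0.720) m/s; crew member velocity relative to moving walkway = (0.251, 1.438) m/s.
Velocity relative to ground = (0.000, 0.720) + (0.251, 1.438) = (0.251, 2.158) m/s.
Speed = |(0.251, 2.158)| = 2.173 m/s.

2.2 m/s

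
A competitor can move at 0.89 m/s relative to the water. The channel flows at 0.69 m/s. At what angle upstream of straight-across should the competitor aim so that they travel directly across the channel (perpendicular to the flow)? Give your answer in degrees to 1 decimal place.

To cancel the current, the upstream component of the competitor's velocity must equal the flow: 0.89 sin θ = 0.69.
sin θ = 0.69 / 0.89 = 0.7753.
θ = arcsin(0.7753) = 50.831°.

50.8°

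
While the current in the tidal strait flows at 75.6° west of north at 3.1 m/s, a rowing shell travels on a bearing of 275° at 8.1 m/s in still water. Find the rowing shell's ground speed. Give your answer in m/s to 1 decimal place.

11.2 m/s

Taking east as x and north as y: velocity relative to the water = (-8.069, 0.706) m/s; the water relative to ground = (-3.003, 0.771) m/s.
Velocity relative to ground = (-8.069, 0.706) + (-3.003, 0.771) = (-11.072, 1.477) m/s.
Speed = |(-11.072, 1.477)| = 11.170 m/s.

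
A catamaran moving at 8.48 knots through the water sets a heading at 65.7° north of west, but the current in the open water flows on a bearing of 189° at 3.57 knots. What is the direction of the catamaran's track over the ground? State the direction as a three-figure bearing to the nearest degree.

316°

Taking east as x and north as y: velocity relative to the water = (-3.490, 7.729) knots; the water relative to ground = (-0.558, -3.526) knots.
Velocity relative to ground = (-3.490, 7.729) + (-0.558, -3.526) = (-4.048, 4.203) knots.
Bearing = atan2(-4.05, 4.20) = 316.07° clockwise from north.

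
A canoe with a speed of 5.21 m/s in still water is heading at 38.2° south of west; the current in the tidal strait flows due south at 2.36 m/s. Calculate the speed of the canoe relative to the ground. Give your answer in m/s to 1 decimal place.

6.9 m/s

Taking east as x and north as y: velocity relative to the water = (-4.094, -3.222) m/s; the water relative to ground = (0.000, -2.360) m/s.
Velocity relative to ground = (-4.094, -3.222) + (0.000, -2.360) = (-4.094, -5.582) m/s.
Speed = |(-4.094, -5.582)| = 6.923 m/s.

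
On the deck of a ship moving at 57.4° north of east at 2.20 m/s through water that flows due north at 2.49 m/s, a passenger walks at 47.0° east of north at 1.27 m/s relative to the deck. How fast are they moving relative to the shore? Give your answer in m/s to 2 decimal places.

In east/north components (m/s): passenger relative to ship = (0.929, 0.866); ship relative to water = (1.185, 1.853); water relative to ground = (0.000, 2.490).
Sum = (2.114, 5.210) m/s.
Speed = |(2.114, 5.210)| = 5.622 m/s.

5.62 m/s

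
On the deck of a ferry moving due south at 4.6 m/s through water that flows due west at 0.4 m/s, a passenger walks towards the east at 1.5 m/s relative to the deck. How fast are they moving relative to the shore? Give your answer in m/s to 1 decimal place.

4.7 m/s

In east/north components (m/s): passenger relative to ferry = (1.500, 0.000); ferry relative to water = (0.000, -4.600); water relative to ground = (-0.400, 0.000).
Sum = (1.100, -4.600) m/s.
Speed = |(1.100, -4.600)| = 4.730 m/s.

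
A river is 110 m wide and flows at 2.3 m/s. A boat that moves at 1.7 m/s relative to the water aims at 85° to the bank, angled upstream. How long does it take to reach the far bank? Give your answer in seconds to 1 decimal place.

The component of the boat's velocity perpendicular to the bank is 1.7 × sin 85° = 1.694 m/s.
The current is parallel to the bank, so it does not affect the crossing time.
Time = 110 / 1.694 = 64.953 s.

65.0 s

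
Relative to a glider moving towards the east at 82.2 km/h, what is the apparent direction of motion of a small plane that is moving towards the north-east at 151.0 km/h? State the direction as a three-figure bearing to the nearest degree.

013°

Taking east as x and north as y: small plane velocity = (106.773, 106.773) km/h; glider velocity = (82.200, 0.000) km/h.
Velocity of small plane relative to glider = (106.773, 106.773) − (82.200, 0.000) = (24.573, 106.773) km/h.
Bearing = atan2(24.57, 106.77) = 12.96° clockwise from north.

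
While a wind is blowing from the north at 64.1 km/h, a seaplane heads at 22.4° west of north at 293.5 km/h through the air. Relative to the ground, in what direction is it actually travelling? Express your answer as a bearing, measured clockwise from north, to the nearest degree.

332°

Taking east as x and north as y: velocity relative to the air = (-111.844, 271.354) km/h; the air relative to ground = (0.000, -64.100) km/h.
Velocity relative to ground = (-111.844, 271.354) + (0.000, -64.100) = (-111.844, 207.254) km/h.
Bearing = atan2(-111.84, 207.25) = 331.65° clockwise from north.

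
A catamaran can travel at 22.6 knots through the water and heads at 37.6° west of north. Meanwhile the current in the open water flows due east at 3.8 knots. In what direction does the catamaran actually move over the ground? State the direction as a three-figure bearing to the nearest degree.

331°

Taking east as x and north as y: velocity relative to the water = (-13.789, 17.906) knots; the water relative to ground = (3.800, 0.000) knots.
Velocity relative to ground = (-13.789, 17.906) + (3.800, 0.000) = (-9.989, 17.906) knots.
Bearing = atan2(-9.99, 17.91) = 330.84° clockwise from north.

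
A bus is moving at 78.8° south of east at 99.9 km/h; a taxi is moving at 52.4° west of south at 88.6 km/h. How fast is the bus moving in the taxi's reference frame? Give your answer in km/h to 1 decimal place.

Taking east as x and north as y: bus velocity = (19.404, -97.997) km/h; taxi velocity = (-70.197, -54.059) km/h.
Velocity of bus relative to taxi = (19.404, -97.997) − (-70.197, -54.059) = (89.601, -43.939) km/h.
Magnitude = |(89.601, -43.939)| = 99.794 km/h.

99.8 km/h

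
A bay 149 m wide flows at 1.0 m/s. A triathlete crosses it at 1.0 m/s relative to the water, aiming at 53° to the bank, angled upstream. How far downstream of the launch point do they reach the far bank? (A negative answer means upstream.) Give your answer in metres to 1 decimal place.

Perpendicular speed = 0.799 m/s; crossing time = 149 / 0.799 = 186.568 s.
Net downstream speed = 0.398 m/s.
Drift = 0.398 × 186.568 = 74.289 m (downstream).

74.3 m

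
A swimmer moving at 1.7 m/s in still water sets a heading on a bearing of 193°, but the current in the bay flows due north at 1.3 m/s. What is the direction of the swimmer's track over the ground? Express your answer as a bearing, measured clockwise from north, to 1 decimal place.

227.0°

Taking east as x and north as y: velocity relative to the water = (-0.382, -1.656) m/s; the water relative to ground = (0.000, 1.300) m/s.
Velocity relative to ground = (-0.382, -1.656) + (0.000, 1.300) = (-0.382, -0.356) m/s.
Bearing = atan2(-0.38, -0.36) = 227.01° clockwise from north.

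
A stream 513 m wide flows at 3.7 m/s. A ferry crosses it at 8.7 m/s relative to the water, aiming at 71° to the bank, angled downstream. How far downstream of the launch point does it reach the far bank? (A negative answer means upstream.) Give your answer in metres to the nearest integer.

407 m

Perpendicular speed = 8.226 m/s; crossing time = 513 / 8.226 = 62.363 s.
Net downstream speed = 6.532 m/s.
Drift = 6.532 × 62.363 = 407.384 m (downstream).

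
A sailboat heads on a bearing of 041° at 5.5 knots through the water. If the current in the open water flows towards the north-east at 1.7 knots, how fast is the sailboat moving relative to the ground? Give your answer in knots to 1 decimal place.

7.2 knots

Taking east as x and north as y: velocity relative to the water = (3.608, 4.151) knots; the water relative to ground = (1.202, 1.202) knots.
Velocity relative to ground = (3.608, 4.151) + (1.202, 1.202) = (4.810, 5.353) knots.
Speed = |(4.810, 5.353)| = 7.197 knots.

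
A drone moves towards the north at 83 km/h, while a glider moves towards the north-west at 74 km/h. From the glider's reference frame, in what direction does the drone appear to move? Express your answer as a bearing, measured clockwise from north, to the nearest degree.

Taking east as x and north as y: drone velocity = (0.000, 83.000) km/h; glider velocity = (-52.326, 52.326) km/h.
Velocity of drone relative to glider = (0.000, 83.000) − (-52.326, 52.326) = (52.326, 30.674) km/h.
Bearing = atan2(52.33, 30.67) = 59.62° clockwise from north.

060°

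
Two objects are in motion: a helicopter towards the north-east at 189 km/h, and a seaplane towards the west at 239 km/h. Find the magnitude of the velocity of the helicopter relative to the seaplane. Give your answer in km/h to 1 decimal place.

395.9 km/h

Taking east as x and north as y: helicopter velocity = (133.643, 133.643) km/h; seaplane velocity = (-239.000, 0.000) km/h.
Velocity of helicopter relative to seaplane = (133.643, 133.643) − (-239.000, 0.000) = (372.643, 133.643) km/h.
Magnitude = |(372.643, 133.643)| = 395.883 km/h.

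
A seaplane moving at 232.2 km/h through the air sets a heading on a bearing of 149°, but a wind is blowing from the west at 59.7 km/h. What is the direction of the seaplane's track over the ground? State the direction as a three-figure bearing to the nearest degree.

138°

Taking east as x and north as y: velocity relative to the air = (119.592, -199.034) km/h; the air relative to ground = (59.700, 0.000) km/h.
Velocity relative to ground = (119.592, -199.034) + (59.700, 0.000) = (179.292, -199.034) km/h.
Bearing = atan2(179.29, -199.03) = 137.99° clockwise from north.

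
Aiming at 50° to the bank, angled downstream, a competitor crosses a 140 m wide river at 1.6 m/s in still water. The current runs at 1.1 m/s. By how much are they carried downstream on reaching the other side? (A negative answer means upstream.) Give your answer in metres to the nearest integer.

243 m

Perpendicular speed = 1.226 m/s; crossing time = 140 / 1.226 = 114.223 s.
Net downstream speed = 2.128 m/s.
Drift = 2.128 × 114.223 = 243.119 m (downstream).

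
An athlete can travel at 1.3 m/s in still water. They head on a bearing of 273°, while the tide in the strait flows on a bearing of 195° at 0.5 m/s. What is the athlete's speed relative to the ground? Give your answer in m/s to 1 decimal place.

Taking east as x and north as y: velocity relative to the water = (-1.298, 0.068) m/s; the water relative to ground = (-0.129, -0.483) m/s.
Velocity relative to ground = (-1.298, 0.068) + (-0.129, -0.483) = (-1.428, -0.415) m/s.
Speed = |(-1.428, -0.415)| = 1.487 m/s.

1.5 m/s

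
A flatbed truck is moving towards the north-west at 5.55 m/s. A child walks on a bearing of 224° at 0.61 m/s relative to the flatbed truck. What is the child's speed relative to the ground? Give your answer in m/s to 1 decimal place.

Taking east as x and north as y: flatbed truck velocity = (-3.924, 3.924) m/s; child velocity relative to flatbed truck = (-0.424, -0.439) m/s.
Velocity relative to ground = (-3.924, 3.924) + (-0.424, -0.439) = (-4.348, 3.486) m/s.
Speed = |(-4.348, 3.486)| = 5.573 m/s.

5.6 m/s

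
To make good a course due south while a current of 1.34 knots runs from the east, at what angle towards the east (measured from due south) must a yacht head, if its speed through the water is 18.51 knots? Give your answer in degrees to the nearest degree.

4°

The current pushes perpendicular to the desired track; the heading must have a component into the current equal to 1.34 knots: 18.51 sin θ = 1.34.
sin θ = 0.0724, so θ = 4.151°.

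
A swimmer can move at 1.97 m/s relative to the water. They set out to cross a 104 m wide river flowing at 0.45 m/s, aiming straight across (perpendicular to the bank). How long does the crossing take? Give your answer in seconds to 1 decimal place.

The component of the swimmer's velocity perpendicular to the bank is 1.97 m/s.
The flow acts along the bank and has no component across it.
Time = 104 / 1.970 = 52.792 s.

52.8 s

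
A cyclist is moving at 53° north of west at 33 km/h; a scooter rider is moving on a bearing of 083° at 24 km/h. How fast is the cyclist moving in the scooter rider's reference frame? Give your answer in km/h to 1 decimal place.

49.6 km/h

Taking east as x and north as y: cyclist velocity = (-19.860, 26.355) km/h; scooter rider velocity = (23.821, 2.925) km/h.
Velocity of cyclist relative to scooter rider = (-19.860, 26.355) − (23.821, 2.925) = (-43.681, 23.430) km/h.
Magnitude = |(-43.681, 23.430)| = 49.568 km/h.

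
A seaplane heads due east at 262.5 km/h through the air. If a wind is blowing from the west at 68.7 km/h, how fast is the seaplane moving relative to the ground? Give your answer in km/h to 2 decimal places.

Taking east as x and north as y: velocity relative to the air = (262.500, 0.000) km/h; the air relative to ground = (68.700, 0.000) km/h.
Velocity relative to ground = (262.500, 0.000) + (68.700, 0.000) = (331.200, 0.000) km/h.
Speed = |(331.200, 0.000)| = 331.200 km/h.

331.20 km/h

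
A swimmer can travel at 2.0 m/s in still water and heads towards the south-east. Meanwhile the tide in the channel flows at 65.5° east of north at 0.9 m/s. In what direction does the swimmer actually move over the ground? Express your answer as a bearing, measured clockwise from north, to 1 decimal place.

115.0°

Taking east as x and north as y: velocity relative to the water = (1.414, -1.414) m/s; the water relative to ground = (0.819, 0.373) m/s.
Velocity relative to ground = (1.414, -1.414) + (0.819, 0.373) = (2.233, -1.041) m/s.
Bearing = atan2(2.23, -1.04) = 114.99° clockwise from north.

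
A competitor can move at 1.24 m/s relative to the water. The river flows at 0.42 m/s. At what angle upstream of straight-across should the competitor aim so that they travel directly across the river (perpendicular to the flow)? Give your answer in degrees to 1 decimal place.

To cancel the current, the upstream component of the competitor's velocity must equal the flow: 1.24 sin θ = 0.42.
sin θ = 0.42 / 1.24 = 0.3387.
θ = arcsin(0.3387) = 19.798°.

19.8°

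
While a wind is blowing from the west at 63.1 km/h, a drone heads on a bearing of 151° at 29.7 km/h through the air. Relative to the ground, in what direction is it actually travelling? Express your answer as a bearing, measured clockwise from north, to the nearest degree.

Taking east as x and north as y: velocity relative to the air = (14.399, -25.976) km/h; the air relative to ground = (63.100, 0.000) km/h.
Velocity relative to ground = (14.399, -25.976) + (63.100, 0.000) = (77.499, -25.976) km/h.
Bearing = atan2(77.50, -25.98) = 108.53° clockwise from north.

109°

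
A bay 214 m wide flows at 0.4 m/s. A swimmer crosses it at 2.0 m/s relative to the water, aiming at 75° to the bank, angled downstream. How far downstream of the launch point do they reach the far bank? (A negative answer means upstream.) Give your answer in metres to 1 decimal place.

Perpendicular speed = 1.932 m/s; crossing time = 214 / 1.932 = 110.775 s.
Net downstream speed = 0.918 m/s.
Drift = 0.918 × 110.775 = 101.651 m (downstream).

101.7 m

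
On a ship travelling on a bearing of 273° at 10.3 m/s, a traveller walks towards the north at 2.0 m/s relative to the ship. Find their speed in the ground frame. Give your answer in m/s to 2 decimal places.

Taking east as x and north as y: ship velocity = (-10.286, 0.539) m/s; traveller velocity relative to ship = (0.000, 2.000) m/s.
Velocity relative to ground = (-10.286, 0.539) + (0.000, 2.000) = (-10.286, 2.539) m/s.
Speed = |(-10.286, 2.539)| = 10.595 m/s.

10.59 m/s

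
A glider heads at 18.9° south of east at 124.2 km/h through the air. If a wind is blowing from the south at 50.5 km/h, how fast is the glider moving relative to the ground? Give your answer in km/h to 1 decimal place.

Taking east as x and north as y: velocity relative to the air = (117.504, -40.231) km/h; the air relative to ground = (0.000, 50.500) km/h.
Velocity relative to ground = (117.504, -40.231) + (0.000, 50.500) = (117.504, 10.269) km/h.
Speed = |(117.504, 10.269)| = 117.952 km/h.

118.0 km/h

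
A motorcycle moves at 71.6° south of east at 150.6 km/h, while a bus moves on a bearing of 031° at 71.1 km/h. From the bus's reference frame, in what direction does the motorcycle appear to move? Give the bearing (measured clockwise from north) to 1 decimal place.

176.9°

Taking east as x and north as y: motorcycle velocity = (47.537, -142.901) km/h; bus velocity = (36.619, 60.945) km/h.
Velocity of motorcycle relative to bus = (47.537, -142.901) − (36.619, 60.945) = (10.918, -203.845) km/h.
Bearing = atan2(10.92, -203.85) = 176.93° clockwise from north.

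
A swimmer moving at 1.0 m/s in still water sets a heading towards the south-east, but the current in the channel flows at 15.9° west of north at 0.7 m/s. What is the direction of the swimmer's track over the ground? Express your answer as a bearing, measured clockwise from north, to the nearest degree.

Taking east as x and north as y: velocity relative to the water = (0.707, -0.707) m/s; the water relative to ground = (-0.192, 0.673) m/s.
Velocity relative to ground = (0.707, -0.707) + (-0.192, 0.673) = (0.515, -0.034) m/s.
Bearing = atan2(0.52, -0.03) = 93.76° clockwise from north.

094°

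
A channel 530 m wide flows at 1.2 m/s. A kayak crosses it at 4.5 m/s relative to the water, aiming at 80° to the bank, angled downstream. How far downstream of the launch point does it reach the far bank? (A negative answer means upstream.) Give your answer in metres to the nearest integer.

Perpendicular speed = 4.432 m/s; crossing time = 530 / 4.432 = 119.595 s.
Net downstream speed = 1.981 m/s.
Drift = 1.981 × 119.595 = 236.967 m (downstream).

237 m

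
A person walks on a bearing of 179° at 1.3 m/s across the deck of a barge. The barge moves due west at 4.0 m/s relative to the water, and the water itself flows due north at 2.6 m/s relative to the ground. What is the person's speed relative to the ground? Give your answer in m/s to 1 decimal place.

4.2 m/s

In east/north components (m/s): person relative to barge = (0.023, -1.300); barge relative to water = (-4.000, 0.000); water relative to ground = (0.000, 2.600).
Sum = (-3.977, 1.300) m/s.
Speed = |(-3.977, 1.300)| = 4.184 m/s.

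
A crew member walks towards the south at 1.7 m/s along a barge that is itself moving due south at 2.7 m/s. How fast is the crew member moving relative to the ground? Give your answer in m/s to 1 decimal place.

4.4 m/s

Taking east as x and north as y: barge velocity = (0.000, -2.700) m/s; crew member velocity relative to barge = (0.000, -1.700) m/s.
Velocity relative to ground = (0.000, -2.700) + (0.000, -1.700) = (0.000, -4.400) m/s.
Speed = |(0.000, -4.400)| = 4.400 m/s.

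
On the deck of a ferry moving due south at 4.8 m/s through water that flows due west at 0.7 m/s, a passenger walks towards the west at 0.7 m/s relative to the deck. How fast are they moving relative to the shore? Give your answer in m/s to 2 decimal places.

In east/north components (m/s): passenger relative to ferry = (-0.700, 0.000); ferry relative to water = (0.000, -4.800); water relative to ground = (-0.700, 0.000).
Sum = (-1.400, -4.800) m/s.
Speed = |(-1.400, -4.800)| = 5.000 m/s.

5.00 m/s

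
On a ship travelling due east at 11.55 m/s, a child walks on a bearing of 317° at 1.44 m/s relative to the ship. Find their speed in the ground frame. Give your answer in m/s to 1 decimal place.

10.6 m/s

Taking east as x and north as y: ship velocity = (11.550, 0.000) m/s; child velocity relative to ship = (-0.982, 1.053) m/s.
Velocity relative to ground = (11.550, 0.000) + (-0.982, 1.053) = (10.568, 1.053) m/s.
Speed = |(10.568, 1.053)| = 10.620 m/s.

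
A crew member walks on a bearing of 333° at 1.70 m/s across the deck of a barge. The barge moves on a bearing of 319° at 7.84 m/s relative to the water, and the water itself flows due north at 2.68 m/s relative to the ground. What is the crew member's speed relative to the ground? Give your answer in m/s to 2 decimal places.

In east/north components (m/s): crew member relative to barge = (-0.772, 1.515); barge relative to water = (-5.144, 5.917); water relative to ground = (0.000, 2.680).
Sum = (-5.915, 10.112) m/s.
Speed = |(-5.915, 10.112)| = 11.715 m/s.

11.71 m/s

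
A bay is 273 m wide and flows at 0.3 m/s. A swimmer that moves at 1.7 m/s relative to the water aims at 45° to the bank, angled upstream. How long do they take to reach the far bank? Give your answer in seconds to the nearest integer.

227 s

The component of the swimmer's velocity perpendicular to the bank is 1.7 × sin 45° = 1.202 m/s.
Only the cross-stream component determines the crossing time; the current contributes nothing perpendicular to the bank.
Time = 273 / 1.202 = 227.106 s.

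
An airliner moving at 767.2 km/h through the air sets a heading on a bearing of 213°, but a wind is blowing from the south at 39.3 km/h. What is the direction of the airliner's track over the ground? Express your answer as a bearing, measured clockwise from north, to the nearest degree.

Taking east as x and north as y: velocity relative to the air = (-417.847, -643.428) km/h; the air relative to ground = (0.000, 39.300) km/h.
Velocity relative to ground = (-417.847, -643.428) + (0.000, 39.300) = (-417.847, -604.128) km/h.
Bearing = atan2(-417.85, -604.13) = 214.67° clockwise from north.

215°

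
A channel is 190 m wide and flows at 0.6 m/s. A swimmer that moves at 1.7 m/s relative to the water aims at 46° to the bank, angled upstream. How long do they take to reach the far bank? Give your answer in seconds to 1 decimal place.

The component of the swimmer's velocity perpendicular to the bank is 1.7 × sin 46° = 1.223 m/s.
The flow acts along the bank and has no component across it.
Time = 190 / 1.223 = 155.371 s.

155.4 s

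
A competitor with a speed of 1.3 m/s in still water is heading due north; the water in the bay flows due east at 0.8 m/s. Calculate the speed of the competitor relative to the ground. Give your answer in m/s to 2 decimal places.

Taking east as x and north as y: velocity relative to the water = (0.000, 1.300) m/s; the water relative to ground = (0.800, 0.000) m/s.
Velocity relative to ground = (0.000, 1.300) + (0.800, 0.000) = (0.800, 1.300) m/s.
Speed = |(0.800, 1.300)| = 1.526 m/s.

1.53 m/s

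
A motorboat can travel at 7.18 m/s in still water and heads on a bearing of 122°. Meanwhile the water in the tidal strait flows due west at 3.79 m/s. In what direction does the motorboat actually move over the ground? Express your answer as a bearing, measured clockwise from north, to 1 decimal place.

Taking east as x and north as y: velocity relative to the water = (6.089, -3.805) m/s; the water relative to ground = (-3.790, 0.000) m/s.
Velocity relative to ground = (6.089, -3.805) + (-3.790, 0.000) = (2.299, -3.805) m/s.
Bearing = atan2(2.30, -3.80) = 148.86° clockwise from north.

148.9°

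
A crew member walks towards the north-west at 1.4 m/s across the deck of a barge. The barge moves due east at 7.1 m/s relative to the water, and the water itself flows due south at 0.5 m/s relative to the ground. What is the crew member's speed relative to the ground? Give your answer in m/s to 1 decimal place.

In east/north components (m/s): crew member relative to barge = (-0.990, 0.990); barge relative to water = (7.100, 0.000); water relative to ground = (0.000, -0.500).
Sum = (6.110, 0.490) m/s.
Speed = |(6.110, 0.490)| = 6.130 m/s.

6.1 m/s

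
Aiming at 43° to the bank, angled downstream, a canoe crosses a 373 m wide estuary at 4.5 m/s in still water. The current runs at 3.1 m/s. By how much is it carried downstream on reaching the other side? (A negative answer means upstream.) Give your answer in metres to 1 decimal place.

Perpendicular speed = 3.069 m/s; crossing time = 373 / 3.069 = 121.538 s.
Net downstream speed = 6.391 m/s.
Drift = 6.391 × 121.538 = 776.762 m (downstream).

776.8 m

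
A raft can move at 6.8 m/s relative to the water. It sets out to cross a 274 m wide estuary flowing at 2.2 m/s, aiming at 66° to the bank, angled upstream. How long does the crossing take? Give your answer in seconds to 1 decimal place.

44.1 s

The component of the raft's velocity perpendicular to the bank is 6.8 × sin 66° = 6.212 m/s.
The flow acts along the bank and has no component across it.
Time = 274 / 6.212 = 44.107 s.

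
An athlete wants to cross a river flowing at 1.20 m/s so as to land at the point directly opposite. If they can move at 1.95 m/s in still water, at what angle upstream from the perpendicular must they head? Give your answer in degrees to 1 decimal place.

38.0°

To cancel the current, the upstream component of the athlete's velocity must equal the flow: 1.95 sin θ = 1.20.
sin θ = 1.20 / 1.95 = 0.6154.
θ = arcsin(0.6154) = 37.980°.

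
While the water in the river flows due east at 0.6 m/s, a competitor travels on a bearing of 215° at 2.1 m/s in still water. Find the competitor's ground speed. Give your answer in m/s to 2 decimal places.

Taking east as x and north as y: velocity relative to the water = (-1.205, -1.720) m/s; the water relative to ground = (0.600, 0.000) m/s.
Velocity relative to ground = (-1.205, -1.720) + (0.600, 0.000) = (-0.605, -1.720) m/s.
Speed = |(-0.605, -1.720)| = 1.823 m/s.

1.82 m/s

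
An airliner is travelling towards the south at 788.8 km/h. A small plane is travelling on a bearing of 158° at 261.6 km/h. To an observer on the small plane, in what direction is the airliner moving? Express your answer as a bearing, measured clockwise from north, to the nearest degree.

190°

Taking east as x and north as y: airliner velocity = (0.000, -788.800) km/h; small plane velocity = (97.997, -242.551) km/h.
Velocity of airliner relative to small plane = (0.000, -788.800) − (97.997, -242.551) = (-97.997, -546.249) km/h.
Bearing = atan2(-98.00, -546.25) = 190.17° clockwise from north.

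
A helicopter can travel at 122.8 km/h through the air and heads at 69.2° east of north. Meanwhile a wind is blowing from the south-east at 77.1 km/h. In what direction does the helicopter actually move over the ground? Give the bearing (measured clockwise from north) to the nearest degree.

Taking east as x and north as y: velocity relative to the air = (114.797, 43.607) km/h; the air relative to ground = (-54.518, 54.518) km/h.
Velocity relative to ground = (114.797, 43.607) + (-54.518, 54.518) = (60.279, 98.125) km/h.
Bearing = atan2(60.28, 98.13) = 31.56° clockwise from north.

032°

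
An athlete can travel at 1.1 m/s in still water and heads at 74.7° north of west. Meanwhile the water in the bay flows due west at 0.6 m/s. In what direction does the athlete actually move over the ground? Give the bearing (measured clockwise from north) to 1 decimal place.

320.0°

Taking east as x and north as y: velocity relative to the water = (-0.290, 1.061) m/s; the water relative to ground = (-0.600, 0.000) m/s.
Velocity relative to ground = (-0.290, 1.061) + (-0.600, 0.000) = (-0.890, 1.061) m/s.
Bearing = atan2(-0.89, 1.06) = 320.00° clockwise from north.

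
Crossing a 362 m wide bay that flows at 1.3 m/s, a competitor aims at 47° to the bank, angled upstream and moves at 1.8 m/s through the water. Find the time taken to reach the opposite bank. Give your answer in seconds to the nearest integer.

275 s

The component of the competitor's velocity perpendicular to the bank is 1.8 × sin 47° = 1.316 m/s.
The flow acts along the bank and has no component across it.
Time = 362 / 1.316 = 274.985 s.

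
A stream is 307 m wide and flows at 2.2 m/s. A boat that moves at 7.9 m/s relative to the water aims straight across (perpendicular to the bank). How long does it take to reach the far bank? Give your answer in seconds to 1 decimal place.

The component of the boat's velocity perpendicular to the bank is 7.9 m/s.
The current is parallel to the bank, so it does not affect the crossing time.
Time = 307 / 7.900 = 38.861 s.

38.9 s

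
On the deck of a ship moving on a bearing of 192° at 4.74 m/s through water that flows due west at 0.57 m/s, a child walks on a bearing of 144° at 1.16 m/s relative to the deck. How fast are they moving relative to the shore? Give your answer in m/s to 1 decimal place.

In east/north components (m/s): child relative to ship = (0.682, -0.938); ship relative to water = (-0.986, -4.636); water relative to ground = (-0.570, 0.000).
Sum = (-0.874, -5.575) m/s.
Speed = |(-0.874, -5.575)| = 5.643 m/s.

5.6 m/s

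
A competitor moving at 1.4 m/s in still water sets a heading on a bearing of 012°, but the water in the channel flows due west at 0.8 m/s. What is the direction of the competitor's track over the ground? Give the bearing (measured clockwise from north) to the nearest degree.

Taking east as x and north as y: velocity relative to the water = (0.291, 1.369) m/s; the water relative to ground = (-0.800, 0.000) m/s.
Velocity relative to ground = (0.291, 1.369) + (-0.800, 0.000) = (-0.509, 1.369) m/s.
Bearing = atan2(-0.51, 1.37) = 339.61° clockwise from north.

340°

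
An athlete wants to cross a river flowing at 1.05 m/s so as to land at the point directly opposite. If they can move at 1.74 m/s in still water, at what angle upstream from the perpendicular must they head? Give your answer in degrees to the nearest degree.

37°

To cancel the current, the upstream component of the athlete's velocity must equal the flow: 1.74 sin θ = 1.05.
sin θ = 1.05 / 1.74 = 0.6034.
θ = arcsin(0.6034) = 37.117°.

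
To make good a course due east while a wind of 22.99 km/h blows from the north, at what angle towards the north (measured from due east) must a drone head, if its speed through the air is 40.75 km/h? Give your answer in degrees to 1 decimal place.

The wind pushes perpendicular to the desired track; the heading must have a component into the wind equal to 22.99 km/h: 40.75 sin θ = 22.99.
sin θ = 0.5642, so θ = 34.345°.

34.3°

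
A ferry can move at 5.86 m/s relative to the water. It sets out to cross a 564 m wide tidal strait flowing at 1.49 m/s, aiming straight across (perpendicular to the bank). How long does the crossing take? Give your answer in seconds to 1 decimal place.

96.2 s

The component of the ferry's velocity perpendicular to the bank is 5.86 m/s.
The flow acts along the bank and has no component across it.
Time = 564 / 5.860 = 96.246 s.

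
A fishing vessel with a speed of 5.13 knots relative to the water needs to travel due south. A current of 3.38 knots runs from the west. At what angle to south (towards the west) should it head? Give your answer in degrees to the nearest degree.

The current pushes perpendicular to the desired track; the heading must have a component into the current equal to 3.38 knots: 5.13 sin θ = 3.38.
sin θ = 0.6589, so θ = 41.214°.

41°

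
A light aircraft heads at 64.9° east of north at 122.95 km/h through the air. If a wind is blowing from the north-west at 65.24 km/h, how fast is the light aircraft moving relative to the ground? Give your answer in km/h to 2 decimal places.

Taking east as x and north as y: velocity relative to the air = (111.340, 52.155) km/h; the air relative to ground = (46.132, -46.132) km/h.
Velocity relative to ground = (111.340, 52.155) + (46.132, -46.132) = (157.471, 6.024) km/h.
Speed = |(157.471, 6.024)| = 157.586 km/h.

157.59 km/h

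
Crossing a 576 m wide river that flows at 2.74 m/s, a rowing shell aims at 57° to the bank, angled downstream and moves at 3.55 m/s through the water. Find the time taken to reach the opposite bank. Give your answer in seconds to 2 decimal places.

193.47 s

The component of the rowing shell's velocity perpendicular to the bank is 3.55 × sin 57° = 2.977 m/s.
The flow acts along the bank and has no component across it.
Time = 576 / 2.977 = 193.465 s.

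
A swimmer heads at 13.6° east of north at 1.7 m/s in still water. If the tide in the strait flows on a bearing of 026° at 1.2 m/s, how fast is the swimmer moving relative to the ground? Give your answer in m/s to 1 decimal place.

Taking east as x and north as y: velocity relative to the water = (0.400, 1.652) m/s; the water relative to ground = (0.526, 1.079) m/s.
Velocity relative to ground = (0.400, 1.652) + (0.526, 1.079) = (0.926, 2.731) m/s.
Speed = |(0.926, 2.731)| = 2.884 m/s.

2.9 m/s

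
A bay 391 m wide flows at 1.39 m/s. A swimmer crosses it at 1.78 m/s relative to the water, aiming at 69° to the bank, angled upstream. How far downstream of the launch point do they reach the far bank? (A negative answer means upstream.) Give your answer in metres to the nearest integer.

Perpendicular speed = 1.662 m/s; crossing time = 391 / 1.662 = 235.291 s.
Net downstream speed = 0.752 m/s.
Drift = 0.752 × 235.291 = 176.963 m (downstream).

177 m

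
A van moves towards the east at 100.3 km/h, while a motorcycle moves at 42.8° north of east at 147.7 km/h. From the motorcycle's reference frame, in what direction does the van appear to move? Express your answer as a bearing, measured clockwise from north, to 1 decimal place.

184.6°

Taking east as x and north as y: van velocity = (100.300, 0.000) km/h; motorcycle velocity = (108.372, 100.353) km/h.
Velocity of van relative to motorcycle = (100.300, 0.000) − (108.372, 100.353) = (-8.072, -100.353) km/h.
Bearing = atan2(-8.07, -100.35) = 184.60° clockwise from north.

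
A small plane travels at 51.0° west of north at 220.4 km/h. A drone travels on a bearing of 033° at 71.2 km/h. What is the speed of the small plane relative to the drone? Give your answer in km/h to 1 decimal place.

224.4 km/h

Taking east as x and north as y: small plane velocity = (-171.283, 138.702) km/h; drone velocity = (38.778, 59.713) km/h.
Velocity of small plane relative to drone = (-171.283, 138.702) − (38.778, 59.713) = (-210.061, 78.989) km/h.
Magnitude = |(-210.061, 78.989)| = 224.421 km/h.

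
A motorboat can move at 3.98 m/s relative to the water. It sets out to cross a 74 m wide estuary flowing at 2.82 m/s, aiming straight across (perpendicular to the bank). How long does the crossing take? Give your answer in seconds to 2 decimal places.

The component of the motorboat's velocity perpendicular to the bank is 3.98 m/s.
Only the cross-stream component determines the crossing time; the current contributes nothing perpendicular to the bank.
Time = 74 / 3.980 = 18.593 s.

18.59 s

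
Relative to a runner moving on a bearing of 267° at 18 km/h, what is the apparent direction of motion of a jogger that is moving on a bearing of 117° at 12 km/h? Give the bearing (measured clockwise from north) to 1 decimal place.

098.9°

Taking east as x and north as y: jogger velocity = (10.692, -5.448) km/h; runner velocity = (-17.975, -0.942) km/h.
Velocity of jogger relative to runner = (10.692, -5.448) − (-17.975, -0.942) = (28.667, -4.506) km/h.
Bearing = atan2(28.67, -4.51) = 98.93° clockwise from north.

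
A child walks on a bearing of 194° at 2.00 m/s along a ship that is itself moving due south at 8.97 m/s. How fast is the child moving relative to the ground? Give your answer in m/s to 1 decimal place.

10.9 m/s

Taking east as x and north as y: ship velocity = (0.000, -8.970) m/s; child velocity relative to ship = (-0.484, -1.941) m/s.
Velocity relative to ground = (0.000, -8.970) + (-0.484, -1.941) = (-0.484, -10.911) m/s.
Speed = |(-0.484, -10.911)| = 10.921 m/s.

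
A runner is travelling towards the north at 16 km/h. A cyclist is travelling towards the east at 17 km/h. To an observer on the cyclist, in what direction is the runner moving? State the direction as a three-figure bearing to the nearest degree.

313°

Taking east as x and north as y: runner velocity = (0.000, 16.000) km/h; cyclist velocity = (17.000, 0.000) km/h.
Velocity of runner relative to cyclist = (0.000, 16.000) − (17.000, 0.000) = (-17.000, 16.000) km/h.
Bearing = atan2(-17.00, 16.00) = 313.26° clockwise from north.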